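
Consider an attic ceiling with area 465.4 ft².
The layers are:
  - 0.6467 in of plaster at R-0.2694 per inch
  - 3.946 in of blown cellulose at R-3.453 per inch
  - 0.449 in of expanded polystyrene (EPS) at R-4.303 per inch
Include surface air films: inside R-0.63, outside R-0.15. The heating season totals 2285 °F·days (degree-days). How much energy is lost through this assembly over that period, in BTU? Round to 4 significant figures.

0.6467 × 0.2694 = 0.17422
3.946 × 3.453 = 13.626
0.449 × 4.303 = 1.932
R_total = 0.63 + 0.17422 + 13.626 + 1.932 + 0.15 = 16.512 ft²·°F·h/BTU
E = A × HDD × 24 / R = 465.4 × 2285 × 24 / 16.512 = 1545700 BTU

1546000 BTU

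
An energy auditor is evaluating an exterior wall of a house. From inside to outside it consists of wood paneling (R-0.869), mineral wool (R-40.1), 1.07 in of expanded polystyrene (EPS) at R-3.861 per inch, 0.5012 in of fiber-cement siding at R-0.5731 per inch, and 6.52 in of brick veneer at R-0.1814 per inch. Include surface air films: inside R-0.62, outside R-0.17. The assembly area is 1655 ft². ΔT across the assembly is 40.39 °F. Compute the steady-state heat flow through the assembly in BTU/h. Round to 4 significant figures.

1411 BTU/h

1.07 × 3.861 = 4.1313
0.5012 × 0.5731 = 0.28724
6.52 × 0.1814 = 1.1827
R_total = 0.62 + 0.869 + 40.1 + 4.1313 + 0.28724 + 1.1827 + 0.17 = 47.36 ft²·°F·h/BTU
Q = A·ΔT/R = 1655 × 40.39 / 47.36 = 1411.4 BTU/h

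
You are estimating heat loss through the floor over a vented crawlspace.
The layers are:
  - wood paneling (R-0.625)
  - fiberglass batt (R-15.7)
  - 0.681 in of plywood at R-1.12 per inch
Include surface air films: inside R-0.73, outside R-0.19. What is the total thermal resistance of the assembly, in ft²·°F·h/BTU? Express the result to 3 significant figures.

0.681 × 1.12 = 0.7627
R_total = 0.73 + 0.625 + 15.7 + 0.7627 + 0.19 = 18.01 ft²·°F·h/BTU

18.0 ft²·°F·h/BTU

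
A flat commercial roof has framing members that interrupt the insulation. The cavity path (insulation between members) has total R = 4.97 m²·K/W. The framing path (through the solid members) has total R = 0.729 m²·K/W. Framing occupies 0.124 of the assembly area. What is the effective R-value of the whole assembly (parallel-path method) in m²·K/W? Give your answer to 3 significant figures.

2.89 m²·K/W

U_eff = 0.876/4.97 + 0.124/0.729 = 0.1763 + 0.1701 = 0.3464
R_eff = 1/U_eff = 2.887 m²·K/W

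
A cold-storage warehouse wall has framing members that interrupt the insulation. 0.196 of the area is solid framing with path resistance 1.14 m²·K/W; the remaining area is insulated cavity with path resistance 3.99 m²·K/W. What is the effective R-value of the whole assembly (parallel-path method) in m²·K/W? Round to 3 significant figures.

U_eff = 0.804/3.99 + 0.196/1.14 = 0.2015 + 0.1719 = 0.3734
R_eff = 1/U_eff = 2.678 m²·K/W

2.68 m²·K/W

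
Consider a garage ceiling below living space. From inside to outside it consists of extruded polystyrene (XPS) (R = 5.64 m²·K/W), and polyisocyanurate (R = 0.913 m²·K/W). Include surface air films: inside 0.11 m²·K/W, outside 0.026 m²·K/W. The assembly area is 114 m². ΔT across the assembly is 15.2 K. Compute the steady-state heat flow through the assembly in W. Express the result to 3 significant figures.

259 W

R_total = 0.11 + 5.64 + 0.913 + 0.026 = 6.689 m²·K/W
Q = A·ΔT/R = 114 × 15.2 / 6.689 = 259.1 W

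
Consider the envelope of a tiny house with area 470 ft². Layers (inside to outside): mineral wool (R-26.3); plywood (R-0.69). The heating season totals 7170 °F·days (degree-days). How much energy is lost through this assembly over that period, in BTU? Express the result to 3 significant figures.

R_total = 26.3 + 0.69 = 26.99 ft²·°F·h/BTU
E = A × HDD × 24 / R = 470 × 7170 × 24 / 26.99 = 2997000 BTU

3000000 BTU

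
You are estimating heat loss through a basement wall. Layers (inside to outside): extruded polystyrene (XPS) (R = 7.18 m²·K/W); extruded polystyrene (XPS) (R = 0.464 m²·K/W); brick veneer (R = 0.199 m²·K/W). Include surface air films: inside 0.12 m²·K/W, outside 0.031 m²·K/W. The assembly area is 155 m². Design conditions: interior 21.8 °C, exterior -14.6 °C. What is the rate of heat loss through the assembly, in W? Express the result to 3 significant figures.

R_total = 0.12 + 7.18 + 0.464 + 0.199 + 0.031 = 7.994 m²·K/W
Q = A·ΔT/R = 155 × (21.8 − (-14.6)) / 7.994 = 705.8 W

706 W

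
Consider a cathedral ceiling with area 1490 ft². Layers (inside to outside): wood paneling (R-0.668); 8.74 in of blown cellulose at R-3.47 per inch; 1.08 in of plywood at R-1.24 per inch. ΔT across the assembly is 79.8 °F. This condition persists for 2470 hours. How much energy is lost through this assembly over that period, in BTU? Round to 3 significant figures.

9080000 BTU

8.74 × 3.47 = 30.33
1.08 × 1.24 = 1.339
R_total = 0.668 + 30.33 + 1.339 = 32.34 ft²·°F·h/BTU
Q = 1490 × 79.8 / 32.34 = 3677 BTU/h
E = 3677 × 2470 = 9083000 BTU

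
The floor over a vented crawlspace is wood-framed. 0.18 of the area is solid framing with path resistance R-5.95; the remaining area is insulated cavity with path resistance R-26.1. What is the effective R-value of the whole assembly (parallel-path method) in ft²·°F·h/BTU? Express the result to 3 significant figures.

16.2 ft²·°F·h/BTU

U_eff = 0.82/26.1 + 0.18/5.95 = 0.03142 + 0.03025 = 0.06167
R_eff = 1/U_eff = 16.22 ft²·°F·h/BTU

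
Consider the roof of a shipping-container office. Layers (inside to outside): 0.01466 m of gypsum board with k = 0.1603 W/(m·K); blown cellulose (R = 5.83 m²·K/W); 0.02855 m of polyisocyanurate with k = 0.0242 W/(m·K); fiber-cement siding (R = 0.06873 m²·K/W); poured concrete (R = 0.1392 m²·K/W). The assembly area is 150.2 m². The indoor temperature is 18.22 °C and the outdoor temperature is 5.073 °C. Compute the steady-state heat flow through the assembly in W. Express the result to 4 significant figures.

0.01466/0.1603 = 0.091454
0.02855/0.0242 = 1.1798
R_total = 0.091454 + 5.83 + 1.1798 + 0.06873 + 0.1392 = 7.3091 m²·K/W
Q = A·ΔT/R = 150.2 × (18.22 − 5.073) / 7.3091 = 270.17 W

270.2 W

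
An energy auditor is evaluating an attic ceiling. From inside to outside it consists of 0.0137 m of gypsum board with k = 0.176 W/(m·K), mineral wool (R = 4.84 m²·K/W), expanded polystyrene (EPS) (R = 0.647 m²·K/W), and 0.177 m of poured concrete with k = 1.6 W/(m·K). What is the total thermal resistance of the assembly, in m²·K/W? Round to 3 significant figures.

5.68 m²·K/W

0.0137/0.176 = 0.07784
0.177/1.6 = 0.1106
R_total = 0.07784 + 4.84 + 0.647 + 0.1106 = 5.675 m²·K/W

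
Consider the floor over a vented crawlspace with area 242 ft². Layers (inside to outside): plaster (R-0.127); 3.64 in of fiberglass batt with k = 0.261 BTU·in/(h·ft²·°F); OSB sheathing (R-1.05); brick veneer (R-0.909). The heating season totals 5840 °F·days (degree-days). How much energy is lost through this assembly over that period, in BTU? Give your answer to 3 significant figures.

3.64/0.261 = 13.95
R_total = 0.127 + 13.95 + 1.05 + 0.909 = 16.03 ft²·°F·h/BTU
E = A × HDD × 24 / R = 242 × 5840 × 24 / 16.03 = 2116000 BTU

2120000 BTU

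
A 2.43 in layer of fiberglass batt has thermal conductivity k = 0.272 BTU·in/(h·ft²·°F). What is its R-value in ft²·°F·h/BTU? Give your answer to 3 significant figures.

R = L/k = 2.43/0.272 = 8.934 ft²·°F·h/BTU

8.93 ft²·°F·h/BTU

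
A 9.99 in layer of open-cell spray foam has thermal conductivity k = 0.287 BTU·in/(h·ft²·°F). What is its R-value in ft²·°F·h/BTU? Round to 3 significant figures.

R = L/k = 9.99/0.287 = 34.81 ft²·°F·h/BTU

34.8 ft²·°F·h/BTU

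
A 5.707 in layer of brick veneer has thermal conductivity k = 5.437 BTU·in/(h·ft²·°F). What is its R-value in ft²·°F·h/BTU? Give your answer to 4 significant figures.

R = L/k = 5.707/5.437 = 1.0497 ft²·°F·h/BTU

1.050 ft²·°F·h/BTU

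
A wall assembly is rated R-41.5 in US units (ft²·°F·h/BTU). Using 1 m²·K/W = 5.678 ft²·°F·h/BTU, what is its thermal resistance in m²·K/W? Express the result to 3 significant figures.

R_SI = 41.5/5.678 = 7.309

7.31 m²·K/W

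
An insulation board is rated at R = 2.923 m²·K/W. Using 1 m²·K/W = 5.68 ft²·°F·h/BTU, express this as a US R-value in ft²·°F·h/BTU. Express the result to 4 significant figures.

16.60 ft²·°F·h/BTU

R_US = 2.923 × 5.68 = 16.603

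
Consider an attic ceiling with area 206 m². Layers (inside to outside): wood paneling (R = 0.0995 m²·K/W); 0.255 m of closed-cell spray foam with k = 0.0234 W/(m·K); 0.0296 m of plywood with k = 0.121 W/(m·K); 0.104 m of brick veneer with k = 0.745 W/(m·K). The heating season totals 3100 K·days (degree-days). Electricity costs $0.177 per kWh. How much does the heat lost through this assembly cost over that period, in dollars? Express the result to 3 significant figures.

238 dollars

0.255/0.0234 = 10.9
0.0296/0.121 = 0.2446
0.104/0.745 = 0.1396
R_total = 0.0995 + 10.9 + 0.2446 + 0.1396 = 11.38 m²·K/W
E = A × HDD × 24 / R / 1000 = 206 × 3100 × 24 / 11.38 / 1000 = 1347 kWh
Cost = 1347 × 0.177 = $238.4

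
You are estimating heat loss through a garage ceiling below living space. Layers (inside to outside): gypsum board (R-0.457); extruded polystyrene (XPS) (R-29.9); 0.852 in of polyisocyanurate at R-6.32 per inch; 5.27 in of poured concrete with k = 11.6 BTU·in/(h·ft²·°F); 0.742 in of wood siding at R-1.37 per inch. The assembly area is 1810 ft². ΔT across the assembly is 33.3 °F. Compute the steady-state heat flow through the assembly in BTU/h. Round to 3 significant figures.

1620 BTU/h

0.852 × 6.32 = 5.385
5.27/11.6 = 0.4543
0.742 × 1.37 = 1.017
R_total = 0.457 + 29.9 + 5.385 + 0.4543 + 1.017 = 37.21 ft²·°F·h/BTU
Q = A·ΔT/R = 1810 × 33.3 / 37.21 = 1620 BTU/h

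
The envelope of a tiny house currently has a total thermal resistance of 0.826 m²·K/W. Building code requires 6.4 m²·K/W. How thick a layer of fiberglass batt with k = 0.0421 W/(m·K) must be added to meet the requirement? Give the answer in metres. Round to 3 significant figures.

ΔR = 6.4 − 0.826 = 5.574 m²·K/W
L = ΔR × k = 5.574 × 0.0421 = 0.2347 m

0.235 m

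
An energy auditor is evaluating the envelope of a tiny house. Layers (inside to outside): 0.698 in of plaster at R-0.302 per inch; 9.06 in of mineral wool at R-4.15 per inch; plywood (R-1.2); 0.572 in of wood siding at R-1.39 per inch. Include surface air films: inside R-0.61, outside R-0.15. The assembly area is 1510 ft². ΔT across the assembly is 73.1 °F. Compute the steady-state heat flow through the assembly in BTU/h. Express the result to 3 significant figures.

0.698 × 0.302 = 0.2108
9.06 × 4.15 = 37.6
0.572 × 1.39 = 0.7951
R_total = 0.61 + 0.2108 + 37.6 + 1.2 + 0.7951 + 0.15 = 40.56 ft²·°F·h/BTU
Q = A·ΔT/R = 1510 × 73.1 / 40.56 = 2721 BTU/h

2720 BTU/h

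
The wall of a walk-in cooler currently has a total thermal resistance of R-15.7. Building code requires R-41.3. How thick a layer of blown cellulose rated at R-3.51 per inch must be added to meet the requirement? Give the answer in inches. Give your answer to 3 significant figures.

7.29 in

ΔR = 41.3 − 15.7 = 25.6 ft²·°F·h/BTU
L = ΔR / (R/in) = 25.6/3.51 = 7.293 in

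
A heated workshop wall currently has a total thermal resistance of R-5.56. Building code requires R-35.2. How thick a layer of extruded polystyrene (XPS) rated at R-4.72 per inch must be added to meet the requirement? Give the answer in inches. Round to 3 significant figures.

ΔR = 35.2 − 5.56 = 29.64 ft²·°F·h/BTU
L = ΔR / (R/in) = 29.64/4.72 = 6.28 in

6.28 in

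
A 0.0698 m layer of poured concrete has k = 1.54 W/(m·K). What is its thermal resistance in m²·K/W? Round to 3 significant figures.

0.0453 m²·K/W

R = L/k = 0.0698/1.54 = 0.04532 m²·K/W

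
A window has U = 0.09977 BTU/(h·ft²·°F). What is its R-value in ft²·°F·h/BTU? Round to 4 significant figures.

10.02 ft²·°F·h/BTU

R = 1/U = 1/0.09977 = 10.023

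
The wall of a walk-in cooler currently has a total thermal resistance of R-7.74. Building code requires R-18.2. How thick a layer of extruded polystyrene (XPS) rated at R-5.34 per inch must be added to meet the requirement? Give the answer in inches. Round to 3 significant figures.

ΔR = 18.2 − 7.74 = 10.46 ft²·°F·h/BTU
L = ΔR / (R/in) = 10.46/5.34 = 1.959 in

1.96 in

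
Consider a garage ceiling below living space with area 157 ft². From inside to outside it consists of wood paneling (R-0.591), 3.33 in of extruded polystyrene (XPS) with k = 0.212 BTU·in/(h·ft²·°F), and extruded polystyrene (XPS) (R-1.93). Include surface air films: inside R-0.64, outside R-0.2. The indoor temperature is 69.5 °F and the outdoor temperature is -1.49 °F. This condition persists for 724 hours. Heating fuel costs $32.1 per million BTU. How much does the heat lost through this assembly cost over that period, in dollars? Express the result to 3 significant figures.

3.33/0.212 = 15.71
R_total = 0.64 + 0.591 + 15.71 + 1.93 + 0.2 = 19.07 ft²·°F·h/BTU
Q = 157 × (69.5 − (-1.49)) / 19.07 = 584.5 BTU/h
E = 584.5 × 724 = 423200 BTU
Cost = 423200/10⁶ × 32.1 = $13.58

13.6 dollars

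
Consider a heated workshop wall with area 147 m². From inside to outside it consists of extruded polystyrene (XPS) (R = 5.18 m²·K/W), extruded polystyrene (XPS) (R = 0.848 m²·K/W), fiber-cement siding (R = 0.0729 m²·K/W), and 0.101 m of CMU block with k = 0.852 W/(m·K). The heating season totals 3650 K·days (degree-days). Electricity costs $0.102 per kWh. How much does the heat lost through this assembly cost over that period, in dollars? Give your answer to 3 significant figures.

0.101/0.852 = 0.1185
R_total = 5.18 + 0.848 + 0.0729 + 0.1185 = 6.219 m²·K/W
E = A × HDD × 24 / R / 1000 = 147 × 3650 × 24 / 6.219 / 1000 = 2070 kWh
Cost = 2070 × 0.102 = $211.2

211 dollars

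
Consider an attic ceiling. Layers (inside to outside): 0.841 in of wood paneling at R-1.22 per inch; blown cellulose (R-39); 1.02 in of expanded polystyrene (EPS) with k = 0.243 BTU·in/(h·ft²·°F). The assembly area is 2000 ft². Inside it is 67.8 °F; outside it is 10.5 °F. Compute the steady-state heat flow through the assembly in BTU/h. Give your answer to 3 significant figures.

0.841 × 1.22 = 1.026
1.02/0.243 = 4.198
R_total = 1.026 + 39 + 4.198 = 44.22 ft²·°F·h/BTU
Q = A·ΔT/R = 2000 × (67.8 − 10.5) / 44.22 = 2591 BTU/h

2590 BTU/h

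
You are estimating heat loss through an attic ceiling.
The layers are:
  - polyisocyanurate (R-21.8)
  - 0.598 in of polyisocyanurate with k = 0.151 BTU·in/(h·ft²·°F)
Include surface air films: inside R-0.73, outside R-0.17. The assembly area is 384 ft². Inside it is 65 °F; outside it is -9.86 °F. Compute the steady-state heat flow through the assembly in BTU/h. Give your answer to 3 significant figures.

1080 BTU/h

0.598/0.151 = 3.96
R_total = 0.73 + 21.8 + 3.96 + 0.17 = 26.66 ft²·°F·h/BTU
Q = A·ΔT/R = 384 × (65 − (-9.86)) / 26.66 = 1078 BTU/h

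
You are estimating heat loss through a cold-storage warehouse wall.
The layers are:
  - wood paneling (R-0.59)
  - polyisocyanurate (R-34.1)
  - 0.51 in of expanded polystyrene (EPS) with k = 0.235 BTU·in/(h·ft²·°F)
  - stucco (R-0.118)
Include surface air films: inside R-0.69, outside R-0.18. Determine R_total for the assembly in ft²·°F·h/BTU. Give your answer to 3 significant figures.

0.51/0.235 = 2.17
R_total = 0.69 + 0.59 + 34.1 + 2.17 + 0.118 + 0.18 = 37.85 ft²·°F·h/BTU

37.8 ft²·°F·h/BTU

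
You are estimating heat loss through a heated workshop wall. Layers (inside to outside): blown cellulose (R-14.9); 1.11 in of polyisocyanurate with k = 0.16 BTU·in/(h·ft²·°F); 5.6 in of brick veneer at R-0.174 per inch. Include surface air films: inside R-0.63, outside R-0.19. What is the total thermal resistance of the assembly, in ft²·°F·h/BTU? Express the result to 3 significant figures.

1.11/0.16 = 6.938
5.6 × 0.174 = 0.9744
R_total = 0.63 + 14.9 + 6.938 + 0.9744 + 0.19 = 23.63 ft²·°F·h/BTU

23.6 ft²·°F·h/BTU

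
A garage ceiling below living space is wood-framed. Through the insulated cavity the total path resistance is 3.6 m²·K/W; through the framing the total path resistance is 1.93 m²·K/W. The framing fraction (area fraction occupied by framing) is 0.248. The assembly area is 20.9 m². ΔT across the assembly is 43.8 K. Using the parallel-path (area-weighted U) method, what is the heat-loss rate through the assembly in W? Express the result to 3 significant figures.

309 W

U_eff = 0.752/3.6 + 0.248/1.93 = 0.2089 + 0.1285 = 0.3374
R_eff = 1/U_eff = 2.964 m²·K/W
Q = 20.9 × 43.8 / 2.964 = 308.9 W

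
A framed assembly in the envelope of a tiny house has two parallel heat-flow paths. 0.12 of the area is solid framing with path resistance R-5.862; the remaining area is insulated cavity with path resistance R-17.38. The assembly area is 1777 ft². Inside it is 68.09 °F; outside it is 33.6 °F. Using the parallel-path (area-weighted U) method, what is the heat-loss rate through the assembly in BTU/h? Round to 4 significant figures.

U_eff = 0.88/17.38 + 0.12/5.862 = 0.050633 + 0.020471 = 0.071104
R_eff = 1/U_eff = 14.064 ft²·°F·h/BTU
Q = 1777 × (68.09 − 33.6) / 14.064 = 4357.9 BTU/h

4358 BTU/h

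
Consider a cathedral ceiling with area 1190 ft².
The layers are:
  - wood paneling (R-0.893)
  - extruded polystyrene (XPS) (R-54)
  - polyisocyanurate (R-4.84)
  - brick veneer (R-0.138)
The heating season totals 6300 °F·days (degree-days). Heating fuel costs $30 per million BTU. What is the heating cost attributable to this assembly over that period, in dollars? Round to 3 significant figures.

90.2 dollars

R_total = 0.893 + 54 + 4.84 + 0.138 = 59.87 ft²·°F·h/BTU
E = A × HDD × 24 / R = 1190 × 6300 × 24 / 59.87 = 3005000 BTU
Cost = 3005000/10⁶ × 30 = $90.16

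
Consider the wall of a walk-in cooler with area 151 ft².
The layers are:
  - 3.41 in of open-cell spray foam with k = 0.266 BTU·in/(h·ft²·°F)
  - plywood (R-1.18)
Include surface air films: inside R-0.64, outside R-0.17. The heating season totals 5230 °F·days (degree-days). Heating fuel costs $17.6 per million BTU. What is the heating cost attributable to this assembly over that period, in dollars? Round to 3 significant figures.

22.5 dollars

3.41/0.266 = 12.82
R_total = 0.64 + 12.82 + 1.18 + 0.17 = 14.81 ft²·°F·h/BTU
E = A × HDD × 24 / R = 151 × 5230 × 24 / 14.81 = 1280000 BTU
Cost = 1280000/10⁶ × 17.6 = $22.52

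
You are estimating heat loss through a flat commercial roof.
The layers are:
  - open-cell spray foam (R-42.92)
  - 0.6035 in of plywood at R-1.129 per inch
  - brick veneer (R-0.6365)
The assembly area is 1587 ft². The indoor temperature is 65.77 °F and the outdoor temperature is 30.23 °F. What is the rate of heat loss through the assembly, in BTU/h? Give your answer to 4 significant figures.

0.6035 × 1.129 = 0.68135
R_total = 42.92 + 0.68135 + 0.6365 = 44.238 ft²·°F·h/BTU
Q = A·ΔT/R = 1587 × (65.77 − 30.23) / 44.238 = 1275 BTU/h

1275 BTU/h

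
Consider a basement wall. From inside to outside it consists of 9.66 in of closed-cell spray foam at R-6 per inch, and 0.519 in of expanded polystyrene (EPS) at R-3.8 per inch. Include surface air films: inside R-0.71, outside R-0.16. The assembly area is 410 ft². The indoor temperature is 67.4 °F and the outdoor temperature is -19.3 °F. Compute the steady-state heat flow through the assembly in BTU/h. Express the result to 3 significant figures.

585 BTU/h

9.66 × 6 = 57.96
0.519 × 3.8 = 1.972
R_total = 0.71 + 57.96 + 1.972 + 0.16 = 60.8 ft²·°F·h/BTU
Q = A·ΔT/R = 410 × (67.4 − (-19.3)) / 60.8 = 584.6 BTU/h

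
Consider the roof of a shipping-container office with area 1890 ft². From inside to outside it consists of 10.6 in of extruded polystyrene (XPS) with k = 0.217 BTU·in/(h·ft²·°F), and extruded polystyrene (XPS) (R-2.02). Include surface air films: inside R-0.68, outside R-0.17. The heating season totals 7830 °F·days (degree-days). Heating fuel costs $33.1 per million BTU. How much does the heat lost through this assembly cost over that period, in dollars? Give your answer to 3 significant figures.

227 dollars

10.6/0.217 = 48.85
R_total = 0.68 + 48.85 + 2.02 + 0.17 = 51.72 ft²·°F·h/BTU
E = A × HDD × 24 / R = 1890 × 7830 × 24 / 51.72 = 6867000 BTU
Cost = 6867000/10⁶ × 33.1 = $227.3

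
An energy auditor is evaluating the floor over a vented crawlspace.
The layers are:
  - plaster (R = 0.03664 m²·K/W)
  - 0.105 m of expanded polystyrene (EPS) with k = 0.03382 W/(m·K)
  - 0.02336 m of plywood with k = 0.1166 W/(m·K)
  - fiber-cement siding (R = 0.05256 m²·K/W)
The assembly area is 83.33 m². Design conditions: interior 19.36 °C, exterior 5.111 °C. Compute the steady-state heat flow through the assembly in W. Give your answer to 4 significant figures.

0.105/0.03382 = 3.1047
0.02336/0.1166 = 0.20034
R_total = 0.03664 + 3.1047 + 0.20034 + 0.05256 = 3.3942 m²·K/W
Q = A·ΔT/R = 83.33 × (19.36 − 5.111) / 3.3942 = 349.82 W

349.8 W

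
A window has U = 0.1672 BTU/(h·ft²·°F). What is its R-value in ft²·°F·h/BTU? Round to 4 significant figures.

5.981 ft²·°F·h/BTU

R = 1/U = 1/0.1672 = 5.9809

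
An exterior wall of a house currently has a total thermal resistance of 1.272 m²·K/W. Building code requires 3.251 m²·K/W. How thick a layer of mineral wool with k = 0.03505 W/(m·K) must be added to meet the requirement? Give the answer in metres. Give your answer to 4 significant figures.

0.06936 m

ΔR = 3.251 − 1.272 = 1.979 m²·K/W
L = ΔR × k = 1.979 × 0.03505 = 0.069364 m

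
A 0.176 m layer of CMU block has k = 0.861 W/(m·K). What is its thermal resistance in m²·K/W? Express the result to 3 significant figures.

R = L/k = 0.176/0.861 = 0.2044 m²·K/W

0.204 m²·K/W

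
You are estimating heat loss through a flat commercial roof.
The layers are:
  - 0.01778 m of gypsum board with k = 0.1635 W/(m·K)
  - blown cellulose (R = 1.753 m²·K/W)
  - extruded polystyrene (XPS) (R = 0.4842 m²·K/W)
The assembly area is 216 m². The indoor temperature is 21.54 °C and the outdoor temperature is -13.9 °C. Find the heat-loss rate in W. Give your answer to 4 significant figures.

0.01778/0.1635 = 0.10875
R_total = 0.10875 + 1.753 + 0.4842 = 2.3459 m²·K/W
Q = A·ΔT/R = 216 × (21.54 − (-13.9)) / 2.3459 = 3263.1 W

3263 W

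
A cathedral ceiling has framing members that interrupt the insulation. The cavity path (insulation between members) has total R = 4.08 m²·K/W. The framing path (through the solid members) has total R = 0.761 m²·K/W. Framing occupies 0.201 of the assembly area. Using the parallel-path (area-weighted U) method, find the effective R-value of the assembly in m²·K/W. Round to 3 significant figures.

2.17 m²·K/W

U_eff = 0.799/4.08 + 0.201/0.761 = 0.1958 + 0.2641 = 0.46
R_eff = 1/U_eff = 2.174 m²·K/W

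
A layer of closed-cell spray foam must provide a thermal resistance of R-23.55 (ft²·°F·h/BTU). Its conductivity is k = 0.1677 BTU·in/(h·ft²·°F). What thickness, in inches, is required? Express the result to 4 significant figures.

3.949 in

L = R × k = 23.55 × 0.1677 = 3.9493 in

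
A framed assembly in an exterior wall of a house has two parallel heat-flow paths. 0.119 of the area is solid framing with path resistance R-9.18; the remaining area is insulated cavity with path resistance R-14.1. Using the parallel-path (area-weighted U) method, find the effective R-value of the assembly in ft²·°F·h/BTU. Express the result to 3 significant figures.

U_eff = 0.881/14.1 + 0.119/9.18 = 0.06248 + 0.01296 = 0.07545
R_eff = 1/U_eff = 13.25 ft²·°F·h/BTU

13.3 ft²·°F·h/BTU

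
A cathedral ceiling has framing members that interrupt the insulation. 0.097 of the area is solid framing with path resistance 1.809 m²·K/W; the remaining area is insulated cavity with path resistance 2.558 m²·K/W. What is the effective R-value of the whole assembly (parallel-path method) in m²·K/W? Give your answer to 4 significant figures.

U_eff = 0.903/2.558 + 0.097/1.809 = 0.35301 + 0.053621 = 0.40663
R_eff = 1/U_eff = 2.4592 m²·K/W

2.459 m²·K/W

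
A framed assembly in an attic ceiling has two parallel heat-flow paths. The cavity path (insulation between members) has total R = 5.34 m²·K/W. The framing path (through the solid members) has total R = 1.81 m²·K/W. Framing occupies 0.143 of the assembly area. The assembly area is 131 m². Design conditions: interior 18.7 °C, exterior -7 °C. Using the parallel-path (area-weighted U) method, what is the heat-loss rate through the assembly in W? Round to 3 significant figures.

806 W

U_eff = 0.857/5.34 + 0.143/1.81 = 0.1605 + 0.07901 = 0.2395
R_eff = 1/U_eff = 4.175 m²·K/W
Q = 131 × (18.7 − (-7)) / 4.175 = 806.3 W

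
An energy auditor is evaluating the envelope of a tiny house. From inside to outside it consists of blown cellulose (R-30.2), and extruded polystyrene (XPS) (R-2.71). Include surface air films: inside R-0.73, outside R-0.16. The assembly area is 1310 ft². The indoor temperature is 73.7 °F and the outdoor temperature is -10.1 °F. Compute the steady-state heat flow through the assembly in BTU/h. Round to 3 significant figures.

R_total = 0.73 + 30.2 + 2.71 + 0.16 = 33.8 ft²·°F·h/BTU
Q = A·ΔT/R = 1310 × (73.7 − (-10.1)) / 33.8 = 3248 BTU/h

3250 BTU/h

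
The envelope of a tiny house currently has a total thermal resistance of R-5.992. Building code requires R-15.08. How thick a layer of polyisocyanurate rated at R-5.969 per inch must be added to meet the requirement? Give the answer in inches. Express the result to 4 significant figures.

ΔR = 15.08 − 5.992 = 9.088 ft²·°F·h/BTU
L = ΔR / (R/in) = 9.088/5.969 = 1.5225 in

1.523 in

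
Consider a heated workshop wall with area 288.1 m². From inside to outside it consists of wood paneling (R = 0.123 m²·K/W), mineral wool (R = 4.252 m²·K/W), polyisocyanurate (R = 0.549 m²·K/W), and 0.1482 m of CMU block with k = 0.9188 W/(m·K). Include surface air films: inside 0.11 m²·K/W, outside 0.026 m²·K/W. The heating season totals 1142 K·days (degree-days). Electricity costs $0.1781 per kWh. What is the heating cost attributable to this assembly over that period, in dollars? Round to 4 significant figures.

0.1482/0.9188 = 0.1613
R_total = 0.11 + 0.123 + 4.252 + 0.549 + 0.1613 + 0.026 = 5.2213 m²·K/W
E = A × HDD × 24 / R / 1000 = 288.1 × 1142 × 24 / 5.2213 / 1000 = 1512.3 kWh
Cost = 1512.3 × 0.1781 = $269.34

269.3 dollars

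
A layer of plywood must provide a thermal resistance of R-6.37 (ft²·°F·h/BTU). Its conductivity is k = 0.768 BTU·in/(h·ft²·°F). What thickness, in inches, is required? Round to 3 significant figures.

L = R × k = 6.37 × 0.768 = 4.892 in

4.89 in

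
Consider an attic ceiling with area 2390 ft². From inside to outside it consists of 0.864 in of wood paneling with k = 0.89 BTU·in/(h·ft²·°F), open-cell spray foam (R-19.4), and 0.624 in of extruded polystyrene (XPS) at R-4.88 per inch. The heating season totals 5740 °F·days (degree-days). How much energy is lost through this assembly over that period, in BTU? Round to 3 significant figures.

14100000 BTU

0.864/0.89 = 0.9708
0.624 × 4.88 = 3.045
R_total = 0.9708 + 19.4 + 3.045 = 23.42 ft²·°F·h/BTU
E = A × HDD × 24 / R = 2390 × 5740 × 24 / 23.42 = 14060000 BTU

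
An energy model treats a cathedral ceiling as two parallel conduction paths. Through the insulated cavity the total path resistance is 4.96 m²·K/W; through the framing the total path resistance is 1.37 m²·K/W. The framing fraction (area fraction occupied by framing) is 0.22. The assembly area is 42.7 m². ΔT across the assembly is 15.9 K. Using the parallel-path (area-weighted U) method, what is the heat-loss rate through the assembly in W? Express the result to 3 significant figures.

216 W

U_eff = 0.78/4.96 + 0.22/1.37 = 0.1573 + 0.1606 = 0.3178
R_eff = 1/U_eff = 3.146 m²·K/W
Q = 42.7 × 15.9 / 3.146 = 215.8 W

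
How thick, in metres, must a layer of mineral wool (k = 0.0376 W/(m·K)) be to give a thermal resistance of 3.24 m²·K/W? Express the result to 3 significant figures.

L = R·k = 3.24 × 0.0376 = 0.1218 m

0.122 m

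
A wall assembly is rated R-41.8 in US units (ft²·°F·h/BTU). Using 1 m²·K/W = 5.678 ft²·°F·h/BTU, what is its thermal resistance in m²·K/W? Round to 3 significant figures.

R_SI = 41.8/5.678 = 7.362

7.36 m²·K/W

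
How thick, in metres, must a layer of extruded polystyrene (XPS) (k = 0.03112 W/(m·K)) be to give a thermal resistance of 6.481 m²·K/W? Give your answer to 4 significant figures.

0.2017 m

L = R·k = 6.481 × 0.03112 = 0.20169 m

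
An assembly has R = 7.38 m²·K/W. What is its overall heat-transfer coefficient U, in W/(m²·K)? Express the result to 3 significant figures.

U = 1/R = 1/7.38 = 0.1355

0.136 W/(m²·K)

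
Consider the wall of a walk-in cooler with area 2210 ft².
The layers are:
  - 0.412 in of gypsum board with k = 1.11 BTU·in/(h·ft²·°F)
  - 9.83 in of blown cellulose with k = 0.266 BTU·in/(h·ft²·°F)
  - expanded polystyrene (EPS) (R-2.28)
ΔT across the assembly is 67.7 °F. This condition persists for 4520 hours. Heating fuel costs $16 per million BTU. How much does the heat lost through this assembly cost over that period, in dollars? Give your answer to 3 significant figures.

0.412/1.11 = 0.3712
9.83/0.266 = 36.95
R_total = 0.3712 + 36.95 + 2.28 = 39.61 ft²·°F·h/BTU
Q = 2210 × 67.7 / 39.61 = 3778 BTU/h
E = 3778 × 4520 = 17070000 BTU
Cost = 17070000/10⁶ × 16 = $273.2

273 dollars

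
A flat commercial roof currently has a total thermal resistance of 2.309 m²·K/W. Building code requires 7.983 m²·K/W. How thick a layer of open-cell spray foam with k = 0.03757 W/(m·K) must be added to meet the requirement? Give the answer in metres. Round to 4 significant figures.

ΔR = 7.983 − 2.309 = 5.674 m²·K/W
L = ΔR × k = 5.674 × 0.03757 = 0.21317 m

0.2132 m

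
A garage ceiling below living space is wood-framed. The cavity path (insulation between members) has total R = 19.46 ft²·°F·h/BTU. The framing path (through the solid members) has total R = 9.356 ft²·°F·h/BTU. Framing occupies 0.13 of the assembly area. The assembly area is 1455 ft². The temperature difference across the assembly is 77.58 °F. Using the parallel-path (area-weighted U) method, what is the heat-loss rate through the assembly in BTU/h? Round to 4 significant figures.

U_eff = 0.87/19.46 + 0.13/9.356 = 0.044707 + 0.013895 = 0.058602
R_eff = 1/U_eff = 17.064 ft²·°F·h/BTU
Q = 1455 × 77.58 / 17.064 = 6614.9 BTU/h

6615 BTU/h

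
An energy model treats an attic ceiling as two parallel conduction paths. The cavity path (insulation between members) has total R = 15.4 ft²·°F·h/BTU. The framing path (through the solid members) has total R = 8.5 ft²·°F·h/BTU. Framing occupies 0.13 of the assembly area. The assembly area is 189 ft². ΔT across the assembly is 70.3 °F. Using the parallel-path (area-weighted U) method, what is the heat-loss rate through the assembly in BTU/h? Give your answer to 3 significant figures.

954 BTU/h

U_eff = 0.87/15.4 + 0.13/8.5 = 0.05649 + 0.01529 = 0.07179
R_eff = 1/U_eff = 13.93 ft²·°F·h/BTU
Q = 189 × 70.3 / 13.93 = 953.8 BTU/h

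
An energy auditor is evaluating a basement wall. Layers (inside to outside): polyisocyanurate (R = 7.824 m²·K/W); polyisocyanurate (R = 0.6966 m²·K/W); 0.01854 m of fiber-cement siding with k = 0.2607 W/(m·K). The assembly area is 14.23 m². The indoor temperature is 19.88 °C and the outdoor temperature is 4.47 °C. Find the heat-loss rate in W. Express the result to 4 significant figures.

0.01854/0.2607 = 0.071116
R_total = 7.824 + 0.6966 + 0.071116 = 8.5917 m²·K/W
Q = A·ΔT/R = 14.23 × (19.88 − 4.47) / 8.5917 = 25.523 W

25.52 W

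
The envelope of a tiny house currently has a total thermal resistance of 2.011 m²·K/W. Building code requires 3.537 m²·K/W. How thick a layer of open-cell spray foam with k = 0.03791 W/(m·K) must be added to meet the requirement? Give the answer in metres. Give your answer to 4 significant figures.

0.05785 m

ΔR = 3.537 − 2.011 = 1.526 m²·K/W
L = ΔR × k = 1.526 × 0.03791 = 0.057851 m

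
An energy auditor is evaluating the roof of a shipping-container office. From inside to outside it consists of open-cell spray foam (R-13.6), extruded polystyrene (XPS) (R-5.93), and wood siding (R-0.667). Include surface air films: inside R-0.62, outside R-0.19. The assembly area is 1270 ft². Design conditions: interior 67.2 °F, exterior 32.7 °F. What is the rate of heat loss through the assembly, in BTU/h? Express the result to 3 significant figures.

2090 BTU/h

R_total = 0.62 + 13.6 + 5.93 + 0.667 + 0.19 = 21.01 ft²·°F·h/BTU
Q = A·ΔT/R = 1270 × (67.2 − 32.7) / 21.01 = 2086 BTU/h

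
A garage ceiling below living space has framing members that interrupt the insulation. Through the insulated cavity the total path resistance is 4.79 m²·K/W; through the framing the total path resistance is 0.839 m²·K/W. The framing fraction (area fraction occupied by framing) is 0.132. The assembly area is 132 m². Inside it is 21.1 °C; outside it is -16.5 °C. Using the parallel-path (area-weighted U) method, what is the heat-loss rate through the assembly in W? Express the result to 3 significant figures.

1680 W

U_eff = 0.868/4.79 + 0.132/0.839 = 0.1812 + 0.1573 = 0.3385
R_eff = 1/U_eff = 2.954 m²·K/W
Q = 132 × (21.1 − (-16.5)) / 2.954 = 1680 W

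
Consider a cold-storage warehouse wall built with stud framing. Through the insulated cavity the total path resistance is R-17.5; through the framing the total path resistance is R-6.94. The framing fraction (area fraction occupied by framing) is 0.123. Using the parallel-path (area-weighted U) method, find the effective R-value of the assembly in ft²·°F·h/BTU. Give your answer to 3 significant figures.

14.7 ft²·°F·h/BTU

U_eff = 0.877/17.5 + 0.123/6.94 = 0.05011 + 0.01772 = 0.06784
R_eff = 1/U_eff = 14.74 ft²·°F·h/BTU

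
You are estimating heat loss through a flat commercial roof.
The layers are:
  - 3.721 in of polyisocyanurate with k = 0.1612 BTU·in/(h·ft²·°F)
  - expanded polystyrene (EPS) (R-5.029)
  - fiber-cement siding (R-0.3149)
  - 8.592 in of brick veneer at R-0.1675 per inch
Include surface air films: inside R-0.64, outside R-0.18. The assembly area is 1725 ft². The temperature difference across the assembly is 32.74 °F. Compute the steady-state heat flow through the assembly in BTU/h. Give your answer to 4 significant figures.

1840 BTU/h

3.721/0.1612 = 23.083
8.592 × 0.1675 = 1.4392
R_total = 0.64 + 23.083 + 5.029 + 0.3149 + 1.4392 + 0.18 = 30.686 ft²·°F·h/BTU
Q = A·ΔT/R = 1725 × 32.74 / 30.686 = 1840.5 BTU/h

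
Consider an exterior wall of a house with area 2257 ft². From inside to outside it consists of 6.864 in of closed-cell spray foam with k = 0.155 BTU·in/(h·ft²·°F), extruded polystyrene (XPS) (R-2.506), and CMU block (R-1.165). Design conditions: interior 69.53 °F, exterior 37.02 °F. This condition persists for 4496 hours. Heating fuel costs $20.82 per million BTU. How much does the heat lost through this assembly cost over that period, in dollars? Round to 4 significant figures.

6.864/0.155 = 44.284
R_total = 44.284 + 2.506 + 1.165 = 47.955 ft²·°F·h/BTU
Q = 2257 × (69.53 − 37.02) / 47.955 = 1530.1 BTU/h
E = 1530.1 × 4496 = 6879300 BTU
Cost = 6879300/10⁶ × 20.82 = $143.23

143.2 dollars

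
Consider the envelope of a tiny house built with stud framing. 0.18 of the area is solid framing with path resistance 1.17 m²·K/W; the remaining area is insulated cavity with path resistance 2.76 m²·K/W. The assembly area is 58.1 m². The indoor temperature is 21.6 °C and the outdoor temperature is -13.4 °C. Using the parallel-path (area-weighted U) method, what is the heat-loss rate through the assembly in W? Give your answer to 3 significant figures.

U_eff = 0.82/2.76 + 0.18/1.17 = 0.2971 + 0.1538 = 0.4509
R_eff = 1/U_eff = 2.218 m²·K/W
Q = 58.1 × (21.6 − (-13.4)) / 2.218 = 917 W

917 W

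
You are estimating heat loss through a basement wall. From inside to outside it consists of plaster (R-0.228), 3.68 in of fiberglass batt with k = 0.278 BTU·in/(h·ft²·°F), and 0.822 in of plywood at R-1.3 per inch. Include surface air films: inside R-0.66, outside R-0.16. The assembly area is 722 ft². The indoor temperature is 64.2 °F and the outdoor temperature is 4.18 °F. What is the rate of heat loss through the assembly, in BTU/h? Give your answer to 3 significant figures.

2820 BTU/h

3.68/0.278 = 13.24
0.822 × 1.3 = 1.069
R_total = 0.66 + 0.228 + 13.24 + 1.069 + 0.16 = 15.35 ft²·°F·h/BTU
Q = A·ΔT/R = 722 × (64.2 − 4.18) / 15.35 = 2822 BTU/h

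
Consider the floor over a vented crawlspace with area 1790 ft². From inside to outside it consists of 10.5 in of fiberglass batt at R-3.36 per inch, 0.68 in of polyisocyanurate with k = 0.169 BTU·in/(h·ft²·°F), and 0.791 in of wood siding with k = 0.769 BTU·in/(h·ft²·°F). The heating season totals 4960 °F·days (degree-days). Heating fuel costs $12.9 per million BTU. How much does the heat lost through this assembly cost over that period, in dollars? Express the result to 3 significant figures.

68.2 dollars

10.5 × 3.36 = 35.28
0.68/0.169 = 4.024
0.791/0.769 = 1.029
R_total = 35.28 + 4.024 + 1.029 = 40.33 ft²·°F·h/BTU
E = A × HDD × 24 / R = 1790 × 4960 × 24 / 40.33 = 5283000 BTU
Cost = 5283000/10⁶ × 12.9 = $68.15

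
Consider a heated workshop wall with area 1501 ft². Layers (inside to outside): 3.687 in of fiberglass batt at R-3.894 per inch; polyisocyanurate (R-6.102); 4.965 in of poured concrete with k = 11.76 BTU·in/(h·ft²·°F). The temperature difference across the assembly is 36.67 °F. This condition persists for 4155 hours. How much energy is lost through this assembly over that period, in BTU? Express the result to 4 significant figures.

10950000 BTU

3.687 × 3.894 = 14.357
4.965/11.76 = 0.42219
R_total = 14.357 + 6.102 + 0.42219 = 20.881 ft²·°F·h/BTU
Q = 1501 × 36.67 / 20.881 = 2635.9 BTU/h
E = 2635.9 × 4155 = 10952000 BTU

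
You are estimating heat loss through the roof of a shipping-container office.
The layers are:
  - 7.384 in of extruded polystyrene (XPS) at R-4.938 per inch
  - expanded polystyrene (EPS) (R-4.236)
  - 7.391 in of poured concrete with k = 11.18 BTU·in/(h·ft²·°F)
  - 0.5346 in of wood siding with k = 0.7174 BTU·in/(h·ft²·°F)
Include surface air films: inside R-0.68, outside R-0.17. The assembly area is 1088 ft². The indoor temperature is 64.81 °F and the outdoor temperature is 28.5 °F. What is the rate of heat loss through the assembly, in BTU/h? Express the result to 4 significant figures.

919.7 BTU/h

7.384 × 4.938 = 36.462
7.391/11.18 = 0.66109
0.5346/0.7174 = 0.74519
R_total = 0.68 + 36.462 + 4.236 + 0.66109 + 0.74519 + 0.17 = 42.954 ft²·°F·h/BTU
Q = A·ΔT/R = 1088 × (64.81 − 28.5) / 42.954 = 919.7 BTU/h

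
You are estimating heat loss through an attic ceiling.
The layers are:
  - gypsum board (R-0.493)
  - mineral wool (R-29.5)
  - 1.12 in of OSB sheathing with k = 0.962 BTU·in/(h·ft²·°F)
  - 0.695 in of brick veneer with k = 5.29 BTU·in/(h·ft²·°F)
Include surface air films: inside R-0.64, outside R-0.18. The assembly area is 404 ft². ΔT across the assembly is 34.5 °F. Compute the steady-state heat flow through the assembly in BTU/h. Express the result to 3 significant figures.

434 BTU/h

1.12/0.962 = 1.164
0.695/5.29 = 0.1314
R_total = 0.64 + 0.493 + 29.5 + 1.164 + 0.1314 + 0.18 = 32.11 ft²·°F·h/BTU
Q = A·ΔT/R = 404 × 34.5 / 32.11 = 434.1 BTU/h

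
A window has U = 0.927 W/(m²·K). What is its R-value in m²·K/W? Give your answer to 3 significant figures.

R = 1/U = 1/0.927 = 1.079

1.08 m²·K/W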